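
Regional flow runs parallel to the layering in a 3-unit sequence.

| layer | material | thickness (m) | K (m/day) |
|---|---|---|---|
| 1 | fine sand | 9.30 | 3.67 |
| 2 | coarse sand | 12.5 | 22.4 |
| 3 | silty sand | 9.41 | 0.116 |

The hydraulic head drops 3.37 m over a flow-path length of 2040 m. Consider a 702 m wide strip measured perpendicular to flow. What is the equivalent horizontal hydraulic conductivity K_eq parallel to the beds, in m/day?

10.1

Flow is parallel to layering, so each bed carries its own Darcy discharge and the transmissivities add.
Σ(K_i·b_i) = 3.67×9.30 + 22.4×12.5 + 0.116×9.41 = 315.2 m²/day.
Total thickness b = 31.21 m, so K_eq = Σ(K_i·b_i)/b = 10.10 m/day.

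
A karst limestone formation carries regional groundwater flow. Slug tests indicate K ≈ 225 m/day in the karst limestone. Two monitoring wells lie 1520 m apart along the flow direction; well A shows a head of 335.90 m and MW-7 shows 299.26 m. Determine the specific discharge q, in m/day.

Hydraulic gradient i = (335.90 − 299.26) / 1520 = 36.64 / 1520 = 0.02411.
Specific discharge q = K · i = 225.0 × 0.02411 = 5.424 m/day.

5.42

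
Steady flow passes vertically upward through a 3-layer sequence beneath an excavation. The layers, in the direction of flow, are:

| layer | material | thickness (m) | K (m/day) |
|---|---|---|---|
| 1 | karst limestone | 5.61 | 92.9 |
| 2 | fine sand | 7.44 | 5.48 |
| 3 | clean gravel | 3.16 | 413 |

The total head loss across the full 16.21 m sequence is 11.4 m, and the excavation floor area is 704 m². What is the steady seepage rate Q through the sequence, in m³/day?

5630

Flow is perpendicular to layering, so the layers act in series and the equivalent K is the thickness-weighted harmonic mean.
Total thickness L = 5.61 + 7.44 + 3.16 = 16.21 m.
Σ(b_i/K_i) = 5.61/92.9 + 7.44/5.48 + 3.16/413 = 1.426 d.
K_eq = L / Σ(b_i/K_i) = 16.21 / 1.426 = 11.37 m/day.
Q = K_eq · A · (Δh/L) = 11.37 × 704 × (11.4/16.21) = 5629 m³/day.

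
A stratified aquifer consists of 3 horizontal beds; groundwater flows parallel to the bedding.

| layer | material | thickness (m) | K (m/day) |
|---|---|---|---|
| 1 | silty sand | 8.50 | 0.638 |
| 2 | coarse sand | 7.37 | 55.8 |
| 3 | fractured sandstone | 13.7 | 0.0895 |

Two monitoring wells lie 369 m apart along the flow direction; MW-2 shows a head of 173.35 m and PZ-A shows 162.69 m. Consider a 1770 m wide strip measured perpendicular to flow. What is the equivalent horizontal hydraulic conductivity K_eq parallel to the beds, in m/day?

Flow is parallel to layering, so each bed carries its own Darcy discharge and the transmissivities add.
Σ(K_i·b_i) = 0.638×8.50 + 55.8×7.37 + 0.0895×13.7 = 417.9 m²/day.
Total thickness b = 29.57 m, so K_eq = Σ(K_i·b_i)/b = 14.13 m/day.

14.1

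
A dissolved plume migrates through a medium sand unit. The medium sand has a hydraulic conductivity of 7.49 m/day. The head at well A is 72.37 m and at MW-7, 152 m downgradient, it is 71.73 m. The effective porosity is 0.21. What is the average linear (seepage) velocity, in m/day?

0.150

Hydraulic gradient i = (72.37 − 71.73) / 152 = 0.64 / 152 = 0.004211.
Darcy flux q = K · i = 7.490 × 0.004211 = 0.03154 m/day.
Seepage velocity v = q / n_e = 0.03154 / 0.21 = 0.1502 m/day.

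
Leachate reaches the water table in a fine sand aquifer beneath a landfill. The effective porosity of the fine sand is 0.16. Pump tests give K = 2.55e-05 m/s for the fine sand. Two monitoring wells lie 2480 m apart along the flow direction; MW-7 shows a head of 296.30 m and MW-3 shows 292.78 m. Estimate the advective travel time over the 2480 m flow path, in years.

Convert K: 2.55e-05 m/s × 86400 = 2.203 m/day.
Hydraulic gradient i = (296.30 − 292.78) / 2480 = 3.52 / 2480 = 0.001419.
Darcy flux q = K · i = 2.203 × 0.001419 = 0.003127 m/day.
Seepage velocity v = q / n_e = 0.003127 / 0.16 = 0.01954 m/day.
Travel time t = L / v = 2480 / 0.01954 = 1.269e+05 days = 347.4 years.

347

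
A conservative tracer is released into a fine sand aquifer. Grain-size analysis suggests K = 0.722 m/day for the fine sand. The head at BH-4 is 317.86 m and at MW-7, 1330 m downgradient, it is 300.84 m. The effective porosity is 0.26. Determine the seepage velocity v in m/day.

0.0355

Hydraulic gradient i = (317.86 − 300.84) / 1330 = 17.02 / 1330 = 0.01280.
Darcy flux q = K · i = 0.7220 × 0.01280 = 0.009239 m/day.
Seepage velocity v = q / n_e = 0.009239 / 0.26 = 0.03554 m/day.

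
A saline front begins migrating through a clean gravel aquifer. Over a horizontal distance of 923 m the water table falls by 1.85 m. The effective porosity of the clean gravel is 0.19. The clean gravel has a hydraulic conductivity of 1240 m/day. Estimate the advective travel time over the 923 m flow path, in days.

Hydraulic gradient i = Δh / L = 1.85 / 923 = 0.002004.
Darcy flux q = K · i = 1240 × 0.002004 = 2.485 m/day.
Seepage velocity v = q / n_e = 2.485 / 0.19 = 13.08 m/day.
Travel time t = L / v = 923 / 13.08 = 70.56 days.

70.6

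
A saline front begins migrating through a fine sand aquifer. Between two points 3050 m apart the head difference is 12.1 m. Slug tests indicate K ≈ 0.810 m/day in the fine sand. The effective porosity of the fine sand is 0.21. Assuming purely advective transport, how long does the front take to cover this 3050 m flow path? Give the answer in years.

Hydraulic gradient i = Δh / L = 12.1 / 3050 = 0.003967.
Darcy flux q = K · i = 0.8100 × 0.003967 = 0.003213 m/day.
Seepage velocity v = q / n_e = 0.003213 / 0.21 = 0.01530 m/day.
Travel time t = L / v = 3050 / 0.01530 = 1.993e+05 days = 545.7 years.

546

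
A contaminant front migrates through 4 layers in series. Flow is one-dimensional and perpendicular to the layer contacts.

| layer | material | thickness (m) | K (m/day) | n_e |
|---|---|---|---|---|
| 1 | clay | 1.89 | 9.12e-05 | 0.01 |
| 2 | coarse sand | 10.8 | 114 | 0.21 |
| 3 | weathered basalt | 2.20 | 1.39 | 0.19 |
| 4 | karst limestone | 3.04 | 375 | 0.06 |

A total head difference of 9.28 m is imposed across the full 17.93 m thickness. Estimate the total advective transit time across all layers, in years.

17.7

With flow normal to the layers, continuity requires the same specific discharge q through every layer.
Σ(b_i/K_i) = 1.89/9.12e-05 + 10.8/114 + 2.20/1.39 + 3.04/375 = 20725 d.
q = Δh / Σ(b_i/K_i) = 9.28 / 20725 = 0.0004478 m/day.
In each layer the seepage velocity is v_i = q/n_i, so the layer transit time is t_i = b_i·n_i / q:
  layer 1 (clay): t_1 = 1.89 × 0.01 / 0.0004478 = 42.21 d
  layer 2 (coarse sand): t_2 = 10.8 × 0.21 / 0.0004478 = 5065 d
  layer 3 (weathered basalt): t_3 = 2.20 × 0.19 / 0.0004478 = 933.5 d
  layer 4 (karst limestone): t_4 = 3.04 × 0.06 / 0.0004478 = 407.4 d
Total t = Σ t_i = 6448 days = 17.65 years.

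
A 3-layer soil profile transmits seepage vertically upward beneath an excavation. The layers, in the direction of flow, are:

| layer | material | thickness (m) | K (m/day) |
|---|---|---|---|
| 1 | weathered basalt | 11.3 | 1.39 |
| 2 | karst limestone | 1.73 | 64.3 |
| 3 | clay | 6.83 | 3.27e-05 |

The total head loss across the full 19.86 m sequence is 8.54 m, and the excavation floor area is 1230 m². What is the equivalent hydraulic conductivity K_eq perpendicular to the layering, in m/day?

Flow is perpendicular to layering, so the layers act in series and the equivalent K is the thickness-weighted harmonic mean.
Total thickness L = 11.3 + 1.73 + 6.83 = 19.86 m.
Σ(b_i/K_i) = 11.3/1.39 + 1.73/64.3 + 6.83/3.27e-05 = 2.089e+05 d.
K_eq = L / Σ(b_i/K_i) = 19.86 / 2.089e+05 = 9.508e-05 m/day.

9.51e-05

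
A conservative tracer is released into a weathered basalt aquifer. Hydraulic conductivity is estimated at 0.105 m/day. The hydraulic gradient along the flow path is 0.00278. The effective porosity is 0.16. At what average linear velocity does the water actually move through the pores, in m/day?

0.00182

Hydraulic gradient i = 0.00278.
Darcy flux q = K · i = 0.1050 × 0.002780 = 0.0002919 m/day.
Seepage velocity v = q / n_e = 0.0002919 / 0.16 = 0.001824 m/day.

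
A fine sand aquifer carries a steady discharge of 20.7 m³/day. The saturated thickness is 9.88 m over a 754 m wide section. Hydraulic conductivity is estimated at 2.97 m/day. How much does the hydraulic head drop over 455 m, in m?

Cross-sectional area A = 754 × 9.88 = 7450 m².
From Q = K·A·i, i = Q / (K·A) = 20.7 / (2.970 × 7450) = 0.0009356.
Head loss Δh = i · L = 0.0009356 × 455 = 0.4257 m.

0.426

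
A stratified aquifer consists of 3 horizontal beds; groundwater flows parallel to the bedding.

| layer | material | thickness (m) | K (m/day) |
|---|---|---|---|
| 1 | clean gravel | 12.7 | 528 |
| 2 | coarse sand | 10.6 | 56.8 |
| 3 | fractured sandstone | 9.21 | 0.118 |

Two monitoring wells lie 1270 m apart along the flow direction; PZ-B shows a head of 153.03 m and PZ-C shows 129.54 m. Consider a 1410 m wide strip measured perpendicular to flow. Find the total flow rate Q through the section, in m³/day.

Flow is parallel to layering, so each bed carries its own Darcy discharge and the transmissivities add.
Σ(K_i·b_i) = 528×12.7 + 56.8×10.6 + 0.118×9.21 = 7309 m²/day.
Hydraulic gradient i = (153.03 − 129.54) / 1270 = 23.49 / 1270 = 0.01850.
Q = Σ(K_i·b_i) · W · i = 7309 × 1410 × 0.01850 = 1.906e+05 m³/day.

191000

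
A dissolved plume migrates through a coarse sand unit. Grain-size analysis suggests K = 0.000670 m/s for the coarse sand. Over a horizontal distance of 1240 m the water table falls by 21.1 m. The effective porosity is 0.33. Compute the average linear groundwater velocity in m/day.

Convert K: 0.000670 m/s × 86400 = 57.89 m/day.
Hydraulic gradient i = Δh / L = 21.1 / 1240 = 0.01702.
Darcy flux q = K · i = 57.89 × 0.01702 = 0.9850 m/day.
Seepage velocity v = q / n_e = 0.9850 / 0.33 = 2.985 m/day.

2.98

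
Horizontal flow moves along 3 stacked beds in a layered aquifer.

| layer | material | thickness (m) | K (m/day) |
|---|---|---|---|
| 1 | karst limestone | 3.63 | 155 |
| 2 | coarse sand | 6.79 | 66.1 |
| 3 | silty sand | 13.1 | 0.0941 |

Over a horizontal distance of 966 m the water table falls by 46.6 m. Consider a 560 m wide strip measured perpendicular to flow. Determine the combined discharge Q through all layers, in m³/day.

27400

Flow is parallel to layering, so each bed carries its own Darcy discharge and the transmissivities add.
Σ(K_i·b_i) = 155×3.63 + 66.1×6.79 + 0.0941×13.1 = 1013 m²/day.
Hydraulic gradient i = Δh / L = 46.6 / 966 = 0.04824.
Q = Σ(K_i·b_i) · W · i = 1013 × 560 × 0.04824 = 27358 m³/day.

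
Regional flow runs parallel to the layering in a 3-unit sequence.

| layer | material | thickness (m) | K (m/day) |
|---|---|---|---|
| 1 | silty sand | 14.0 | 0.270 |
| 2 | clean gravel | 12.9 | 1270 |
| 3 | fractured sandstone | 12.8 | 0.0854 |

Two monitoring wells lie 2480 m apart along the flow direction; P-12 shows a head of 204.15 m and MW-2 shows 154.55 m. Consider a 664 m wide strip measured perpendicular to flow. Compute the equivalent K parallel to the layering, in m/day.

Flow is parallel to layering, so each bed carries its own Darcy discharge and the transmissivities add.
Σ(K_i·b_i) = 0.270×14.0 + 1270×12.9 + 0.0854×12.8 = 16388 m²/day.
Total thickness b = 39.70 m, so K_eq = Σ(K_i·b_i)/b = 412.8 m/day.

413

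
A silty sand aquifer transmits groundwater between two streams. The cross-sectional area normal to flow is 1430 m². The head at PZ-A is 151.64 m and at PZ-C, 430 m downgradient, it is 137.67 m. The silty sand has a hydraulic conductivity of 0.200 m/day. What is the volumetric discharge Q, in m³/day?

9.29

Hydraulic gradient i = (151.64 − 137.67) / 430 = 13.97 / 430 = 0.03249.
Darcy's law: Q = K · A · i = 0.2000 × 1430 × 0.03249 = 9.292 m³/day.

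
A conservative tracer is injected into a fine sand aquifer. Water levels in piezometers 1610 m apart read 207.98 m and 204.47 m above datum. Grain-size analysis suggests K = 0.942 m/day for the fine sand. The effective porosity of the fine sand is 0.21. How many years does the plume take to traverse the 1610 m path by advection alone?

Hydraulic gradient i = (207.98 − 204.47) / 1610 = 3.51 / 1610 = 0.002180.
Darcy flux q = K · i = 0.9420 × 0.002180 = 0.002054 m/day.
Seepage velocity v = q / n_e = 0.002054 / 0.21 = 0.009779 m/day.
Travel time t = L / v = 1610 / 0.009779 = 1.646e+05 days = 450.7 years.

451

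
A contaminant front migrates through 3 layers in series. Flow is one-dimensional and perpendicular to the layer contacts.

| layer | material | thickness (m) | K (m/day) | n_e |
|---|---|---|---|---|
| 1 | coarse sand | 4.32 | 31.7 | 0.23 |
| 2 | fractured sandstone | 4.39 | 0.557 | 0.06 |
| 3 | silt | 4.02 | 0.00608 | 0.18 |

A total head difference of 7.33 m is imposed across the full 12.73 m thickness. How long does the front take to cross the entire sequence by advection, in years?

With flow normal to the layers, continuity requires the same specific discharge q through every layer.
Σ(b_i/K_i) = 4.32/31.7 + 4.39/0.557 + 4.02/0.00608 = 669.2 d.
q = Δh / Σ(b_i/K_i) = 7.33 / 669.2 = 0.01095 m/day.
In each layer the seepage velocity is v_i = q/n_i, so the layer transit time is t_i = b_i·n_i / q:
  layer 1 (coarse sand): t_1 = 4.32 × 0.23 / 0.01095 = 90.71 d
  layer 2 (fractured sandstone): t_2 = 4.39 × 0.06 / 0.01095 = 24.05 d
  layer 3 (silt): t_3 = 4.02 × 0.18 / 0.01095 = 66.06 d
Total t = Σ t_i = 180.8 days = 0.4951 years.

0.495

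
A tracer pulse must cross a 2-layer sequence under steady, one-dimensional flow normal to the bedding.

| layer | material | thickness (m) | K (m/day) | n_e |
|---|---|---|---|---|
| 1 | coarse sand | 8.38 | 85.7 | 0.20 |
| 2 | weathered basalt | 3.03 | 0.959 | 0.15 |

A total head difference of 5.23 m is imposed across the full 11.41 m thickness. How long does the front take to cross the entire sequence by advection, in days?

With flow normal to the layers, continuity requires the same specific discharge q through every layer.
Σ(b_i/K_i) = 8.38/85.7 + 3.03/0.959 = 3.257 d.
q = Δh / Σ(b_i/K_i) = 5.23 / 3.257 = 1.606 m/day.
In each layer the seepage velocity is v_i = q/n_i, so the layer transit time is t_i = b_i·n_i / q:
  layer 1 (coarse sand): t_1 = 8.38 × 0.20 / 1.606 = 1.044 d
  layer 2 (weathered basalt): t_2 = 3.03 × 0.15 / 1.606 = 0.2831 d
Total t = Σ t_i = 1.327 days.

1.33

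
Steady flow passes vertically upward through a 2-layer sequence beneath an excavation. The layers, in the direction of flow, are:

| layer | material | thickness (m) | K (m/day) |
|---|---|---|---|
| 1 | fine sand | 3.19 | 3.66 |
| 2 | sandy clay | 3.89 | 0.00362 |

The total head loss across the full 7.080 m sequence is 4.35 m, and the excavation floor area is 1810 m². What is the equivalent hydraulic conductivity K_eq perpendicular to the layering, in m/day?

0.00658

Flow is perpendicular to layering, so the layers act in series and the equivalent K is the thickness-weighted harmonic mean.
Total thickness L = 3.19 + 3.89 = 7.080 m.
Σ(b_i/K_i) = 3.19/3.66 + 3.89/0.00362 = 1075 d.
K_eq = L / Σ(b_i/K_i) = 7.080 / 1075 = 0.006583 m/day.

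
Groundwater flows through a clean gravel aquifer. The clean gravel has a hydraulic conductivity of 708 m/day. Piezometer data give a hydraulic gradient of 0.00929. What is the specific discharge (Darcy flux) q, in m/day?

Hydraulic gradient i = 0.00929.
Specific discharge q = K · i = 708.0 × 0.009290 = 6.577 m/day.

6.58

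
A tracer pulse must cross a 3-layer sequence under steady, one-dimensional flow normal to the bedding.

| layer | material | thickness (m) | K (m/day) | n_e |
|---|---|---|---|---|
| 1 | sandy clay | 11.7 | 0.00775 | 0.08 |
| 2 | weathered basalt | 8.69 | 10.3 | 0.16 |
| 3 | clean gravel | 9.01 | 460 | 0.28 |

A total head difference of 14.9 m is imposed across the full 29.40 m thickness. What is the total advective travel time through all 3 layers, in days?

With flow normal to the layers, continuity requires the same specific discharge q through every layer.
Σ(b_i/K_i) = 11.7/0.00775 + 8.69/10.3 + 9.01/460 = 1511 d.
q = Δh / Σ(b_i/K_i) = 14.9 / 1511 = 0.009864 m/day.
In each layer the seepage velocity is v_i = q/n_i, so the layer transit time is t_i = b_i·n_i / q:
  layer 1 (sandy clay): t_1 = 11.7 × 0.08 / 0.009864 = 94.89 d
  layer 2 (weathered basalt): t_2 = 8.69 × 0.16 / 0.009864 = 141.0 d
  layer 3 (clean gravel): t_3 = 9.01 × 0.28 / 0.009864 = 255.8 d
Total t = Σ t_i = 491.6 days.

492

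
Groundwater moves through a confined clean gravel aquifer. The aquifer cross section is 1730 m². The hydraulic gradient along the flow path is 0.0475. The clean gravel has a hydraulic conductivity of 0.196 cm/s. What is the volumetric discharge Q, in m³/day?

13900

Convert K: 0.196 cm/s × 864 = 169.3 m/day.
Hydraulic gradient i = 0.0475.
Darcy's law: Q = K · A · i = 169.3 × 1730 × 0.04750 = 13916 m³/day.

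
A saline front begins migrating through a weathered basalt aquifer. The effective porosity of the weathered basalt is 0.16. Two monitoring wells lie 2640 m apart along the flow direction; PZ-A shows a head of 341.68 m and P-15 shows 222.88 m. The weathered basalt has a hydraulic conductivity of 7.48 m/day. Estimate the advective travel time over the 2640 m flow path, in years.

3.44

Hydraulic gradient i = (341.68 − 222.88) / 2640 = 118.8 / 2640 = 0.04500.
Darcy flux q = K · i = 7.480 × 0.04500 = 0.3366 m/day.
Seepage velocity v = q / n_e = 0.3366 / 0.16 = 2.104 m/day.
Travel time t = L / v = 2640 / 2.104 = 1255 days = 3.436 years.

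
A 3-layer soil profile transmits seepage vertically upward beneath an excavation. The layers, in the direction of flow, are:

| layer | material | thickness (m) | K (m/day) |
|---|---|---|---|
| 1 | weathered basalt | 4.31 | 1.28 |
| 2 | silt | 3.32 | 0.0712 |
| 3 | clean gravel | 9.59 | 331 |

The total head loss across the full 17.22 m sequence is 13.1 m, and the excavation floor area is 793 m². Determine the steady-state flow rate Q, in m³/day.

208

Flow is perpendicular to layering, so the layers act in series and the equivalent K is the thickness-weighted harmonic mean.
Total thickness L = 4.31 + 3.32 + 9.59 = 17.22 m.
Σ(b_i/K_i) = 4.31/1.28 + 3.32/0.0712 + 9.59/331 = 50.03 d.
K_eq = L / Σ(b_i/K_i) = 17.22 / 50.03 = 0.3442 m/day.
Q = K_eq · A · (Δh/L) = 0.3442 × 793 × (13.1/17.22) = 207.7 m³/day.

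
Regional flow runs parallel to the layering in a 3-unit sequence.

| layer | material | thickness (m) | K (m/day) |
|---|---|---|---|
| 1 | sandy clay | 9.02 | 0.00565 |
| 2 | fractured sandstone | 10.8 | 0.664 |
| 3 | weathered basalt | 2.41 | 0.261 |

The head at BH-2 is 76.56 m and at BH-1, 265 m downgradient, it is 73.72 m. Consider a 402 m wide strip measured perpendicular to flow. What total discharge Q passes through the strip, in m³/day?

33.8

Flow is parallel to layering, so each bed carries its own Darcy discharge and the transmissivities add.
Σ(K_i·b_i) = 0.00565×9.02 + 0.664×10.8 + 0.261×2.41 = 7.851 m²/day.
Hydraulic gradient i = (76.56 − 73.72) / 265 = 2.84 / 265 = 0.01072.
Q = Σ(K_i·b_i) · W · i = 7.851 × 402 × 0.01072 = 33.82 m³/day.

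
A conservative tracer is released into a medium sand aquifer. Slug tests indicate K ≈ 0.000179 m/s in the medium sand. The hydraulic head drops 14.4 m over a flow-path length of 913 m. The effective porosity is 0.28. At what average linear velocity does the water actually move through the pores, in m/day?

0.871

Convert K: 0.000179 m/s × 86400 = 15.47 m/day.
Hydraulic gradient i = Δh / L = 14.4 / 913 = 0.01577.
Darcy flux q = K · i = 15.47 × 0.01577 = 0.2439 m/day.
Seepage velocity v = q / n_e = 0.2439 / 0.28 = 0.8712 m/day.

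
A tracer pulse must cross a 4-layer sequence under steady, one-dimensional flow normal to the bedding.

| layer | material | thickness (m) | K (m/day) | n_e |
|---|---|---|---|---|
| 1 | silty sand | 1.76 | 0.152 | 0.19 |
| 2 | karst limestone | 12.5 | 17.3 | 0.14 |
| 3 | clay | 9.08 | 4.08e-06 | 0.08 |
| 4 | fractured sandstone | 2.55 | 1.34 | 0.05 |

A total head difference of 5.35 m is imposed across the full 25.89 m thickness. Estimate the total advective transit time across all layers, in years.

With flow normal to the layers, continuity requires the same specific discharge q through every layer.
Σ(b_i/K_i) = 1.76/0.152 + 12.5/17.3 + 9.08/4.08e-06 + 2.55/1.34 = 2.226e+06 d.
q = Δh / Σ(b_i/K_i) = 5.35 / 2.226e+06 = 2.404e-06 m/day.
In each layer the seepage velocity is v_i = q/n_i, so the layer transit time is t_i = b_i·n_i / q:
  layer 1 (silty sand): t_1 = 1.76 × 0.19 / 2.404e-06 = 1.391e+05 d
  layer 2 (karst limestone): t_2 = 12.5 × 0.14 / 2.404e-06 = 7.280e+05 d
  layer 3 (clay): t_3 = 9.08 × 0.08 / 2.404e-06 = 3.022e+05 d
  layer 4 (fractured sandstone): t_4 = 2.55 × 0.05 / 2.404e-06 = 53038 d
Total t = Σ t_i = 1.222e+06 days = 3346 years.

3350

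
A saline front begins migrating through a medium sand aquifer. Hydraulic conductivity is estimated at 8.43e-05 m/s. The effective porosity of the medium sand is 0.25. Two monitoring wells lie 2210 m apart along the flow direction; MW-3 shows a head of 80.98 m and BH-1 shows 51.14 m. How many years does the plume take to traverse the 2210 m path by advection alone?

15.4

Convert K: 8.43e-05 m/s × 86400 = 7.284 m/day.
Hydraulic gradient i = (80.98 − 51.14) / 2210 = 29.84 / 2210 = 0.01350.
Darcy flux q = K · i = 7.284 × 0.01350 = 0.09834 m/day.
Seepage velocity v = q / n_e = 0.09834 / 0.25 = 0.3934 m/day.
Travel time t = L / v = 2210 / 0.3934 = 5618 days = 15.38 years.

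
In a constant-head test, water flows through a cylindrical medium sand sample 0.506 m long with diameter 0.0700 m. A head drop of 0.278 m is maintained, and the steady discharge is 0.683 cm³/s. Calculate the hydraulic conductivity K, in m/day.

27.9

Cross-sectional area A = π·(d/2)² = π × (0.0700/2)² = 0.003848 m².
Convert discharge: 0.683 cm³/s = 6.830e-07 m³/s.
Darcy's law rearranged: K = Q·L / (A·Δh) = 6.830e-07 × 0.506 / (0.003848 × 0.278) = 0.0003230 m/s = 27.91 m/day.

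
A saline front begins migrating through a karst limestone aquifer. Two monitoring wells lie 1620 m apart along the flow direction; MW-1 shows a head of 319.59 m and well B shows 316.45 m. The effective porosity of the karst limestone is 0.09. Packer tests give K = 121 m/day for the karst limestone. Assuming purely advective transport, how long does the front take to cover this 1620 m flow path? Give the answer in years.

1.70

Hydraulic gradient i = (319.59 − 316.45) / 1620 = 3.14 / 1620 = 0.001938.
Darcy flux q = K · i = 121.0 × 0.001938 = 0.2345 m/day.
Seepage velocity v = q / n_e = 0.2345 / 0.09 = 2.606 m/day.
Travel time t = L / v = 1620 / 2.606 = 621.7 days = 1.702 years.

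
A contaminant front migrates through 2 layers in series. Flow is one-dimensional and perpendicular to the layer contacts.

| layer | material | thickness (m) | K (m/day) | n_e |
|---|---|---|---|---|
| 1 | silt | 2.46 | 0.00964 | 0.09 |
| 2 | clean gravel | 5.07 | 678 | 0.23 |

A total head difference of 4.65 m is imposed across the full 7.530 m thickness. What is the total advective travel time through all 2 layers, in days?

76.1

With flow normal to the layers, continuity requires the same specific discharge q through every layer.
Σ(b_i/K_i) = 2.46/0.00964 + 5.07/678 = 255.2 d.
q = Δh / Σ(b_i/K_i) = 4.65 / 255.2 = 0.01822 m/day.
In each layer the seepage velocity is v_i = q/n_i, so the layer transit time is t_i = b_i·n_i / q:
  layer 1 (silt): t_1 = 2.46 × 0.09 / 0.01822 = 12.15 d
  layer 2 (clean gravel): t_2 = 5.07 × 0.23 / 0.01822 = 64.00 d
Total t = Σ t_i = 76.15 days.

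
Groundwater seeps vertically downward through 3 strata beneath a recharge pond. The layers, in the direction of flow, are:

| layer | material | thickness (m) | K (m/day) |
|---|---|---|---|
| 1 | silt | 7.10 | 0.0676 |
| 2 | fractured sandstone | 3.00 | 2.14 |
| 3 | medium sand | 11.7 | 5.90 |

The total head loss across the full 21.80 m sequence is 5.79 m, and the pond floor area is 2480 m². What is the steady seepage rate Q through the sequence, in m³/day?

132

Flow is perpendicular to layering, so the layers act in series and the equivalent K is the thickness-weighted harmonic mean.
Total thickness L = 7.10 + 3.00 + 11.7 = 21.80 m.
Σ(b_i/K_i) = 7.10/0.0676 + 3.00/2.14 + 11.7/5.90 = 108.4 d.
K_eq = L / Σ(b_i/K_i) = 21.80 / 108.4 = 0.2011 m/day.
Q = K_eq · A · (Δh/L) = 0.2011 × 2480 × (5.79/21.80) = 132.4 m³/day.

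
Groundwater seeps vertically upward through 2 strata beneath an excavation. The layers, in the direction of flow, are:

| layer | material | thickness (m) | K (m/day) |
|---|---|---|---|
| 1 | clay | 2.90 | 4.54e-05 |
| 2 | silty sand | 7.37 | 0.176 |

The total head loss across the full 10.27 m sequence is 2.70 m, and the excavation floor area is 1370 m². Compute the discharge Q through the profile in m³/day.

Flow is perpendicular to layering, so the layers act in series and the equivalent K is the thickness-weighted harmonic mean.
Total thickness L = 2.90 + 7.37 = 10.27 m.
Σ(b_i/K_i) = 2.90/4.54e-05 + 7.37/0.176 = 63919 d.
K_eq = L / Σ(b_i/K_i) = 10.27 / 63919 = 0.0001607 m/day.
Q = K_eq · A · (Δh/L) = 0.0001607 × 1370 × (2.70/10.27) = 0.05787 m³/day.

0.0579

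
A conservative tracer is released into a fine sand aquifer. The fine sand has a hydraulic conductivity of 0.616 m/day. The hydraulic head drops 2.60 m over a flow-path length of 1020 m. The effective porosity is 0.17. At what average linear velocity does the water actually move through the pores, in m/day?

0.00924

Hydraulic gradient i = Δh / L = 2.60 / 1020 = 0.002549.
Darcy flux q = K · i = 0.6160 × 0.002549 = 0.001570 m/day.
Seepage velocity v = q / n_e = 0.001570 / 0.17 = 0.009236 m/day.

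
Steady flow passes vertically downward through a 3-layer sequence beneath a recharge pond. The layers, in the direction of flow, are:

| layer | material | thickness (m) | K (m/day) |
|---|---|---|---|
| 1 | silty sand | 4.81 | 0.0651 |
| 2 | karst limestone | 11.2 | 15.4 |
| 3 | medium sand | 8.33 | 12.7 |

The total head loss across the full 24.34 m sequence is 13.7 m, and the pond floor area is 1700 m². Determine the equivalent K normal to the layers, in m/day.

Flow is perpendicular to layering, so the layers act in series and the equivalent K is the thickness-weighted harmonic mean.
Total thickness L = 4.81 + 11.2 + 8.33 = 24.34 m.
Σ(b_i/K_i) = 4.81/0.0651 + 11.2/15.4 + 8.33/12.7 = 75.27 d.
K_eq = L / Σ(b_i/K_i) = 24.34 / 75.27 = 0.3234 m/day.

0.323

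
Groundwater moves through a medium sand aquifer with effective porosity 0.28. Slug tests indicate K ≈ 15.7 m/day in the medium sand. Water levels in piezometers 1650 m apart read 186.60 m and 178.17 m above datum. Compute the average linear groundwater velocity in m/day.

Hydraulic gradient i = (186.60 − 178.17) / 1650 = 8.43 / 1650 = 0.005109.
Darcy flux q = K · i = 15.70 × 0.005109 = 0.08021 m/day.
Seepage velocity v = q / n_e = 0.08021 / 0.28 = 0.2865 m/day.

0.286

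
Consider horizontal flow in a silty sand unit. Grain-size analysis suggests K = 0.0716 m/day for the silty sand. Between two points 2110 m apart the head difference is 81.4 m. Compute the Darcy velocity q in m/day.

0.00276

Hydraulic gradient i = Δh / L = 81.4 / 2110 = 0.03858.
Specific discharge q = K · i = 0.07160 × 0.03858 = 0.002762 m/day.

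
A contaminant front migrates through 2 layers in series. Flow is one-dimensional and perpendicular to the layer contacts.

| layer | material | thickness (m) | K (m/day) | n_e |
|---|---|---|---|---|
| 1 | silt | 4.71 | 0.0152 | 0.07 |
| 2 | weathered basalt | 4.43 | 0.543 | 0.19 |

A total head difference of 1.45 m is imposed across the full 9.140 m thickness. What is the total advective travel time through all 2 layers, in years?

With flow normal to the layers, continuity requires the same specific discharge q through every layer.
Σ(b_i/K_i) = 4.71/0.0152 + 4.43/0.543 = 318.0 d.
q = Δh / Σ(b_i/K_i) = 1.45 / 318.0 = 0.004559 m/day.
In each layer the seepage velocity is v_i = q/n_i, so the layer transit time is t_i = b_i·n_i / q:
  layer 1 (silt): t_1 = 4.71 × 0.07 / 0.004559 = 72.31 d
  layer 2 (weathered basalt): t_2 = 4.43 × 0.19 / 0.004559 = 184.6 d
Total t = Σ t_i = 256.9 days = 0.7034 years.

0.703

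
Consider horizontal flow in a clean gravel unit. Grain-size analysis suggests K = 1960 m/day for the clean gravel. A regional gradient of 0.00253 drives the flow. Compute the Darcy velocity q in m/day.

4.96

Hydraulic gradient i = 0.00253.
Specific discharge q = K · i = 1960 × 0.002530 = 4.959 m/day.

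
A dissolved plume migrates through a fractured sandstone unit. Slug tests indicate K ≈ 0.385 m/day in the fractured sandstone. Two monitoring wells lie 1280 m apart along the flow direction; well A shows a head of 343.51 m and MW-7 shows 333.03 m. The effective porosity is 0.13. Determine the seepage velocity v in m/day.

Hydraulic gradient i = (343.51 − 333.03) / 1280 = 10.48 / 1280 = 0.008188.
Darcy flux q = K · i = 0.3850 × 0.008188 = 0.003152 m/day.
Seepage velocity v = q / n_e = 0.003152 / 0.13 = 0.02425 m/day.

0.0242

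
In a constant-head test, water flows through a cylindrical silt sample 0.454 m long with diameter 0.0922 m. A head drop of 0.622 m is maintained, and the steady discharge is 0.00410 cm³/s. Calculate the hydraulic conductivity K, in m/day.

Cross-sectional area A = π·(d/2)² = π × (0.0922/2)² = 0.006677 m².
Convert discharge: 0.00410 cm³/s = 4.100e-09 m³/s.
Darcy's law rearranged: K = Q·L / (A·Δh) = 4.100e-09 × 0.454 / (0.006677 × 0.622) = 4.482e-07 m/s = 0.03873 m/day.

0.0387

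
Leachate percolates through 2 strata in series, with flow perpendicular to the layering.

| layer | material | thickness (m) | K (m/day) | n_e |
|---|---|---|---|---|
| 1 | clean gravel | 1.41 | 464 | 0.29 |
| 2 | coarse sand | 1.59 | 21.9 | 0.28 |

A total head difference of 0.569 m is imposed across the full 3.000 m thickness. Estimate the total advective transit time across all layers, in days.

With flow normal to the layers, continuity requires the same specific discharge q through every layer.
Σ(b_i/K_i) = 1.41/464 + 1.59/21.9 = 0.07564 d.
q = Δh / Σ(b_i/K_i) = 0.569 / 0.07564 = 7.522 m/day.
In each layer the seepage velocity is v_i = q/n_i, so the layer transit time is t_i = b_i·n_i / q:
  layer 1 (clean gravel): t_1 = 1.41 × 0.29 / 7.522 = 0.05436 d
  layer 2 (coarse sand): t_2 = 1.59 × 0.28 / 7.522 = 0.05918 d
Total t = Σ t_i = 0.1135 days.

0.114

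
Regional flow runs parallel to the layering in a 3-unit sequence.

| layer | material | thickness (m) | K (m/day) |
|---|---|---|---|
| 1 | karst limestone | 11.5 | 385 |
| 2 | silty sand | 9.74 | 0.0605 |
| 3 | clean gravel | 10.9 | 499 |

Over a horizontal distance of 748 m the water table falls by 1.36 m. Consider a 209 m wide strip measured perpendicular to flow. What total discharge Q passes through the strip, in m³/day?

3750

Flow is parallel to layering, so each bed carries its own Darcy discharge and the transmissivities add.
Σ(K_i·b_i) = 385×11.5 + 0.0605×9.74 + 499×10.9 = 9867 m²/day.
Hydraulic gradient i = Δh / L = 1.36 / 748 = 0.001818.
Q = Σ(K_i·b_i) · W · i = 9867 × 209 × 0.001818 = 3750 m³/day.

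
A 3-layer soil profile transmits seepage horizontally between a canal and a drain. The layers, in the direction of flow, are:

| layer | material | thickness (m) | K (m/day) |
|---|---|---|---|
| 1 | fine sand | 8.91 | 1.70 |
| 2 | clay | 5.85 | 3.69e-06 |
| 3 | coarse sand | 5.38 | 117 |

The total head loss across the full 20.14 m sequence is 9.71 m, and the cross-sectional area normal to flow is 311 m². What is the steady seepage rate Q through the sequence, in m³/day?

Flow is perpendicular to layering, so the layers act in series and the equivalent K is the thickness-weighted harmonic mean.
Total thickness L = 8.91 + 5.85 + 5.38 = 20.14 m.
Σ(b_i/K_i) = 8.91/1.70 + 5.85/3.69e-06 + 5.38/117 = 1.585e+06 d.
K_eq = L / Σ(b_i/K_i) = 20.14 / 1.585e+06 = 1.270e-05 m/day.
Q = K_eq · A · (Δh/L) = 1.270e-05 × 311 × (9.71/20.14) = 0.001905 m³/day.

0.00190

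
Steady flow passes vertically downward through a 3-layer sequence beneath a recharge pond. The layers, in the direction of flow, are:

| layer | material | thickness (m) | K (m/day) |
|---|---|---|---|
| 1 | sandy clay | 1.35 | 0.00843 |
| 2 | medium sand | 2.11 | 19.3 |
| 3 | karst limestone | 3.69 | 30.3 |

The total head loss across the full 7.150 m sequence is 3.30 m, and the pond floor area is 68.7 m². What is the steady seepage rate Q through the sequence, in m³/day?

1.41

Flow is perpendicular to layering, so the layers act in series and the equivalent K is the thickness-weighted harmonic mean.
Total thickness L = 1.35 + 2.11 + 3.69 = 7.150 m.
Σ(b_i/K_i) = 1.35/0.00843 + 2.11/19.3 + 3.69/30.3 = 160.4 d.
K_eq = L / Σ(b_i/K_i) = 7.150 / 160.4 = 0.04458 m/day.
Q = K_eq · A · (Δh/L) = 0.04458 × 68.7 × (3.30/7.150) = 1.414 m³/day.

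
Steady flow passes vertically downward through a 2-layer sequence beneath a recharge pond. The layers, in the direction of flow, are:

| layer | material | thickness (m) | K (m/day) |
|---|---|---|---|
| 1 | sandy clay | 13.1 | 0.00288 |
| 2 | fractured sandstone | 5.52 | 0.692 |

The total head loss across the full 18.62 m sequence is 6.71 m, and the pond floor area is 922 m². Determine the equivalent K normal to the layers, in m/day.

0.00409

Flow is perpendicular to layering, so the layers act in series and the equivalent K is the thickness-weighted harmonic mean.
Total thickness L = 13.1 + 5.52 = 18.62 m.
Σ(b_i/K_i) = 13.1/0.00288 + 5.52/0.692 = 4557 d.
K_eq = L / Σ(b_i/K_i) = 18.62 / 4557 = 0.004086 m/day.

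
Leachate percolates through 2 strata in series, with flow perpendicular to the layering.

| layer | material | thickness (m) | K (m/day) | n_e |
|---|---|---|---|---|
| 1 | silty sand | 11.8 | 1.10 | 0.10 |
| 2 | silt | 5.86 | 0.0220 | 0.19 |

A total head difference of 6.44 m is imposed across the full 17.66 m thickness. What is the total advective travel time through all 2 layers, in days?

98.7

With flow normal to the layers, continuity requires the same specific discharge q through every layer.
Σ(b_i/K_i) = 11.8/1.10 + 5.86/0.0220 = 277.1 d.
q = Δh / Σ(b_i/K_i) = 6.44 / 277.1 = 0.02324 m/day.
In each layer the seepage velocity is v_i = q/n_i, so the layer transit time is t_i = b_i·n_i / q:
  layer 1 (silty sand): t_1 = 11.8 × 0.10 / 0.02324 = 50.77 d
  layer 2 (silt): t_2 = 5.86 × 0.19 / 0.02324 = 47.91 d
Total t = Σ t_i = 98.68 days.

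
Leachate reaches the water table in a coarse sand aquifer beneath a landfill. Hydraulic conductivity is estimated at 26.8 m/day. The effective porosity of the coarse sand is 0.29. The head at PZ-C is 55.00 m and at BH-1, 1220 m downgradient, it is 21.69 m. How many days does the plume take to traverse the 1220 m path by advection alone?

Hydraulic gradient i = (55.00 − 21.69) / 1220 = 33.31 / 1220 = 0.02730.
Darcy flux q = K · i = 26.80 × 0.02730 = 0.7317 m/day.
Seepage velocity v = q / n_e = 0.7317 / 0.29 = 2.523 m/day.
Travel time t = L / v = 1220 / 2.523 = 483.5 days.

484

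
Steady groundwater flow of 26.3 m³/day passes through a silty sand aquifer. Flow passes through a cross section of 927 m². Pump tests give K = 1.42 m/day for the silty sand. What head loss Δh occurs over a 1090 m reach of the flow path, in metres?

21.8

From Q = K·A·i, i = Q / (K·A) = 26.3 / (1.420 × 927.0) = 0.01998.
Head loss Δh = i · L = 0.01998 × 1090 = 21.78 m.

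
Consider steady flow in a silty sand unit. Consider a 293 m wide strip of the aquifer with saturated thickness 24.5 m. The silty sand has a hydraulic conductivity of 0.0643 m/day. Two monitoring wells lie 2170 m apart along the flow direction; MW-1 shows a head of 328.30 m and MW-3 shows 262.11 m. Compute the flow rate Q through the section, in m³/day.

Cross-sectional area A = 293 × 24.5 = 7178 m².
Hydraulic gradient i = (328.30 − 262.11) / 2170 = 66.19 / 2170 = 0.03050.
Darcy's law: Q = K · A · i = 0.06430 × 7178 × 0.03050 = 14.08 m³/day.

14.1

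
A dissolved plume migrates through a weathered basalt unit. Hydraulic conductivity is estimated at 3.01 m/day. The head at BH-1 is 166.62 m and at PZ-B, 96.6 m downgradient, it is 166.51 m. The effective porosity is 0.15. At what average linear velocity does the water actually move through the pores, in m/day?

0.0229

Hydraulic gradient i = (166.62 − 166.51) / 96.6 = 0.11 / 96.6 = 0.001139.
Darcy flux q = K · i = 3.010 × 0.001139 = 0.003428 m/day.
Seepage velocity v = q / n_e = 0.003428 / 0.15 = 0.02285 m/day.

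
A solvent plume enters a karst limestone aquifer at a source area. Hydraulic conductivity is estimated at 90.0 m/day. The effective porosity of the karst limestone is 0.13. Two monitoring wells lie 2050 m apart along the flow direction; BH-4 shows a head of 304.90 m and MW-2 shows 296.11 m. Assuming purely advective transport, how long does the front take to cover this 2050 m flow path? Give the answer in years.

Hydraulic gradient i = (304.90 − 296.11) / 2050 = 8.79 / 2050 = 0.004288.
Darcy flux q = K · i = 90.00 × 0.004288 = 0.3859 m/day.
Seepage velocity v = q / n_e = 0.3859 / 0.13 = 2.968 m/day.
Travel time t = L / v = 2050 / 2.968 = 690.6 days = 1.891 years.

1.89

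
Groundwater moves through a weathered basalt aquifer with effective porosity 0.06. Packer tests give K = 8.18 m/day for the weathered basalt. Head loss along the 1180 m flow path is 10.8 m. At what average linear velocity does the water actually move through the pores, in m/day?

1.25

Hydraulic gradient i = Δh / L = 10.8 / 1180 = 0.009153.
Darcy flux q = K · i = 8.180 × 0.009153 = 0.07487 m/day.
Seepage velocity v = q / n_e = 0.07487 / 0.06 = 1.248 m/day.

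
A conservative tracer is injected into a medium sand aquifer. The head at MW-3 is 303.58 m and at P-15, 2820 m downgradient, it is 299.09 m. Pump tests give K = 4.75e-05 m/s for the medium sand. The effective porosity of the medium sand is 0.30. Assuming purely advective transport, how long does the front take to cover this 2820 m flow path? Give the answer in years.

354

Convert K: 4.75e-05 m/s × 86400 = 4.104 m/day.
Hydraulic gradient i = (303.58 − 299.09) / 2820 = 4.49 / 2820 = 0.001592.
Darcy flux q = K · i = 4.104 × 0.001592 = 0.006534 m/day.
Seepage velocity v = q / n_e = 0.006534 / 0.30 = 0.02178 m/day.
Travel time t = L / v = 2820 / 0.02178 = 1.295e+05 days = 354.5 years.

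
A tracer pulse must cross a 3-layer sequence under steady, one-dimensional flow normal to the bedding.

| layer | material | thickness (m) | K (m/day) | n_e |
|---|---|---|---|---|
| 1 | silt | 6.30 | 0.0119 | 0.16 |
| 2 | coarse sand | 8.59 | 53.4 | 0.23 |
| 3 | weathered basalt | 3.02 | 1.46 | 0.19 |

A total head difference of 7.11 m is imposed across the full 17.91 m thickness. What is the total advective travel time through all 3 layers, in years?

With flow normal to the layers, continuity requires the same specific discharge q through every layer.
Σ(b_i/K_i) = 6.30/0.0119 + 8.59/53.4 + 3.02/1.46 = 531.6 d.
q = Δh / Σ(b_i/K_i) = 7.11 / 531.6 = 0.01337 m/day.
In each layer the seepage velocity is v_i = q/n_i, so the layer transit time is t_i = b_i·n_i / q:
  layer 1 (silt): t_1 = 6.30 × 0.16 / 0.01337 = 75.37 d
  layer 2 (coarse sand): t_2 = 8.59 × 0.23 / 0.01337 = 147.7 d
  layer 3 (weathered basalt): t_3 = 3.02 × 0.19 / 0.01337 = 42.91 d
Total t = Σ t_i = 266.0 days = 0.7283 years.

0.728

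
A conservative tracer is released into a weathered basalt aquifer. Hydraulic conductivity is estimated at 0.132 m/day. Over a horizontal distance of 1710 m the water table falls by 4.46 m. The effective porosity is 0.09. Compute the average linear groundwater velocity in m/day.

0.00383

Hydraulic gradient i = Δh / L = 4.46 / 1710 = 0.002608.
Darcy flux q = K · i = 0.1320 × 0.002608 = 0.0003443 m/day.
Seepage velocity v = q / n_e = 0.0003443 / 0.09 = 0.003825 m/day.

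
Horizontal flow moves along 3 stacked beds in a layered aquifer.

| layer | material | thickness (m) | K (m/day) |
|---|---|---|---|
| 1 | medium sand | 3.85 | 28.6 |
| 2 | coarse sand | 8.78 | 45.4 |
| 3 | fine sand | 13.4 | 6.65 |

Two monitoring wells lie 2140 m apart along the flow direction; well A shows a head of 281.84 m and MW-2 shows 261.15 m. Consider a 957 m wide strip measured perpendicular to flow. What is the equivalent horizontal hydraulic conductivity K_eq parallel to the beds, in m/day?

Flow is parallel to layering, so each bed carries its own Darcy discharge and the transmissivities add.
Σ(K_i·b_i) = 28.6×3.85 + 45.4×8.78 + 6.65×13.4 = 597.8 m²/day.
Total thickness b = 26.03 m, so K_eq = Σ(K_i·b_i)/b = 22.97 m/day.

23.0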